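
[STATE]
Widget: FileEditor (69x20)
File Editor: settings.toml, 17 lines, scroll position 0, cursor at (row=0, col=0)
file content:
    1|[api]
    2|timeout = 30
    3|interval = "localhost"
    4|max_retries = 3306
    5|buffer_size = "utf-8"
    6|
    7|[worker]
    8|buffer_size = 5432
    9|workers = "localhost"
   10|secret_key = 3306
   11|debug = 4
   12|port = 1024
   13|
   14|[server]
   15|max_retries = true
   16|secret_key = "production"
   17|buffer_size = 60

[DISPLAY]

█api]                                                               ▲
timeout = 30                                                        █
interval = "localhost"                                              ░
max_retries = 3306                                                  ░
buffer_size = "utf-8"                                               ░
                                                                    ░
[worker]                                                            ░
buffer_size = 5432                                                  ░
workers = "localhost"                                               ░
secret_key = 3306                                                   ░
debug = 4                                                           ░
port = 1024                                                         ░
                                                                    ░
[server]                                                            ░
max_retries = true                                                  ░
secret_key = "production"                                           ░
buffer_size = 60                                                    ░
                                                                    ░
                                                                    ░
                                                                    ▼


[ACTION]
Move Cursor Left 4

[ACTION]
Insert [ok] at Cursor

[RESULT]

ok█api]                                                             ▲
timeout = 30                                                        █
interval = "localhost"                                              ░
max_retries = 3306                                                  ░
buffer_size = "utf-8"                                               ░
                                                                    ░
[worker]                                                            ░
buffer_size = 5432                                                  ░
workers = "localhost"                                               ░
secret_key = 3306                                                   ░
debug = 4                                                           ░
port = 1024                                                         ░
                                                                    ░
[server]                                                            ░
max_retries = true                                                  ░
secret_key = "production"                                           ░
buffer_size = 60                                                    ░
                                                                    ░
                                                                    ░
                                                                    ▼


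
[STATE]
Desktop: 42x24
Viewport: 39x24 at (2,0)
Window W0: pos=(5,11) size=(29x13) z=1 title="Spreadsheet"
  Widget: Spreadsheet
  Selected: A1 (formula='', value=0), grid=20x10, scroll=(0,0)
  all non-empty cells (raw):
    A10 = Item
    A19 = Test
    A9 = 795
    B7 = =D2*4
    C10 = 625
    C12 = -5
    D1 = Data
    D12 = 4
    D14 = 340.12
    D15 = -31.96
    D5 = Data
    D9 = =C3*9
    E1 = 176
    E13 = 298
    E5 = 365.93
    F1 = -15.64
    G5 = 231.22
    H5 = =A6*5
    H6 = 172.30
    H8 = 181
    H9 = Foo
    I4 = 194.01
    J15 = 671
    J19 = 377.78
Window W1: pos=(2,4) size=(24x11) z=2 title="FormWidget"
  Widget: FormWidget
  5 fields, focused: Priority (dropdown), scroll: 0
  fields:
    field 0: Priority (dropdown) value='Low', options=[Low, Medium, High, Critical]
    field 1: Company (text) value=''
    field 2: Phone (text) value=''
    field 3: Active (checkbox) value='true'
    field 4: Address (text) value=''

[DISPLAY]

                                       
                                       
                                       
                                       
┏━━━━━━━━━━━━━━━━━━━━━━┓               
┃ FormWidget           ┃               
┠──────────────────────┨               
┃> Priority:   [Low  ▼]┃               
┃  Company:    [      ]┃               
┃  Phone:      [      ]┃               
┃  Active:     [x]     ┃               
┃  Address:    [      ]┃━━━━━━━┓       
┃                      ┃       ┃       
┃                      ┃───────┨       
┗━━━━━━━━━━━━━━━━━━━━━━┛       ┃       
   ┃       A       B       C   ┃       
   ┃---------------------------┃       
   ┃  1      [0]       0       ┃       
   ┃  2        0       0       ┃       
   ┃  3        0       0       ┃       
   ┃  4        0       0       ┃       
   ┃  5        0       0       ┃       
   ┃  6        0       0       ┃       
   ┗━━━━━━━━━━━━━━━━━━━━━━━━━━━┛       


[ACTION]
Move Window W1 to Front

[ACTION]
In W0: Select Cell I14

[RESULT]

                                       
                                       
                                       
                                       
┏━━━━━━━━━━━━━━━━━━━━━━┓               
┃ FormWidget           ┃               
┠──────────────────────┨               
┃> Priority:   [Low  ▼]┃               
┃  Company:    [      ]┃               
┃  Phone:      [      ]┃               
┃  Active:     [x]     ┃               
┃  Address:    [      ]┃━━━━━━━┓       
┃                      ┃       ┃       
┃                      ┃───────┨       
┗━━━━━━━━━━━━━━━━━━━━━━┛       ┃       
   ┃       A       B       C   ┃       
   ┃---------------------------┃       
   ┃  1        0       0       ┃       
   ┃  2        0       0       ┃       
   ┃  3        0       0       ┃       
   ┃  4        0       0       ┃       
   ┃  5        0       0       ┃       
   ┃  6        0       0       ┃       
   ┗━━━━━━━━━━━━━━━━━━━━━━━━━━━┛       


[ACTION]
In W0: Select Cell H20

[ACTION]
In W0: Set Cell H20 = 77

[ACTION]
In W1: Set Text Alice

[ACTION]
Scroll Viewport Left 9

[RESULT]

                                       
                                       
                                       
                                       
  ┏━━━━━━━━━━━━━━━━━━━━━━┓             
  ┃ FormWidget           ┃             
  ┠──────────────────────┨             
  ┃> Priority:   [Low  ▼]┃             
  ┃  Company:    [      ]┃             
  ┃  Phone:      [      ]┃             
  ┃  Active:     [x]     ┃             
  ┃  Address:    [      ]┃━━━━━━━┓     
  ┃                      ┃       ┃     
  ┃                      ┃───────┨     
  ┗━━━━━━━━━━━━━━━━━━━━━━┛       ┃     
     ┃       A       B       C   ┃     
     ┃---------------------------┃     
     ┃  1        0       0       ┃     
     ┃  2        0       0       ┃     
     ┃  3        0       0       ┃     
     ┃  4        0       0       ┃     
     ┃  5        0       0       ┃     
     ┃  6        0       0       ┃     
     ┗━━━━━━━━━━━━━━━━━━━━━━━━━━━┛     


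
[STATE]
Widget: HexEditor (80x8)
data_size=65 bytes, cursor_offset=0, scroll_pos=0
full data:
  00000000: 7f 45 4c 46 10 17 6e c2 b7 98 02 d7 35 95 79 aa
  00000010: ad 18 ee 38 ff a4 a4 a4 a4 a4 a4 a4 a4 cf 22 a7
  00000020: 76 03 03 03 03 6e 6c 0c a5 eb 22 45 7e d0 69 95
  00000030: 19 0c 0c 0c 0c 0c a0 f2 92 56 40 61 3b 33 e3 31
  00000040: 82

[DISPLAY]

00000000  7F 45 4c 46 10 17 6e c2  b7 98 02 d7 35 95 79 aa  |.ELF..n.....5.y.|  
00000010  ad 18 ee 38 ff a4 a4 a4  a4 a4 a4 a4 a4 cf 22 a7  |...8..........".|  
00000020  76 03 03 03 03 6e 6c 0c  a5 eb 22 45 7e d0 69 95  |v....nl..."E~.i.|  
00000030  19 0c 0c 0c 0c 0c a0 f2  92 56 40 61 3b 33 e3 31  |.........V@a;3.1|  
00000040  82                                                |.               |  
                                                                                
                                                                                
                                                                                


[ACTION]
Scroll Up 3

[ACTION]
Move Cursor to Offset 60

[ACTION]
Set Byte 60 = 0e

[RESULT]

00000000  7f 45 4c 46 10 17 6e c2  b7 98 02 d7 35 95 79 aa  |.ELF..n.....5.y.|  
00000010  ad 18 ee 38 ff a4 a4 a4  a4 a4 a4 a4 a4 cf 22 a7  |...8..........".|  
00000020  76 03 03 03 03 6e 6c 0c  a5 eb 22 45 7e d0 69 95  |v....nl..."E~.i.|  
00000030  19 0c 0c 0c 0c 0c a0 f2  92 56 40 61 0E 33 e3 31  |.........V@a.3.1|  
00000040  82                                                |.               |  
                                                                                
                                                                                
                                                                                


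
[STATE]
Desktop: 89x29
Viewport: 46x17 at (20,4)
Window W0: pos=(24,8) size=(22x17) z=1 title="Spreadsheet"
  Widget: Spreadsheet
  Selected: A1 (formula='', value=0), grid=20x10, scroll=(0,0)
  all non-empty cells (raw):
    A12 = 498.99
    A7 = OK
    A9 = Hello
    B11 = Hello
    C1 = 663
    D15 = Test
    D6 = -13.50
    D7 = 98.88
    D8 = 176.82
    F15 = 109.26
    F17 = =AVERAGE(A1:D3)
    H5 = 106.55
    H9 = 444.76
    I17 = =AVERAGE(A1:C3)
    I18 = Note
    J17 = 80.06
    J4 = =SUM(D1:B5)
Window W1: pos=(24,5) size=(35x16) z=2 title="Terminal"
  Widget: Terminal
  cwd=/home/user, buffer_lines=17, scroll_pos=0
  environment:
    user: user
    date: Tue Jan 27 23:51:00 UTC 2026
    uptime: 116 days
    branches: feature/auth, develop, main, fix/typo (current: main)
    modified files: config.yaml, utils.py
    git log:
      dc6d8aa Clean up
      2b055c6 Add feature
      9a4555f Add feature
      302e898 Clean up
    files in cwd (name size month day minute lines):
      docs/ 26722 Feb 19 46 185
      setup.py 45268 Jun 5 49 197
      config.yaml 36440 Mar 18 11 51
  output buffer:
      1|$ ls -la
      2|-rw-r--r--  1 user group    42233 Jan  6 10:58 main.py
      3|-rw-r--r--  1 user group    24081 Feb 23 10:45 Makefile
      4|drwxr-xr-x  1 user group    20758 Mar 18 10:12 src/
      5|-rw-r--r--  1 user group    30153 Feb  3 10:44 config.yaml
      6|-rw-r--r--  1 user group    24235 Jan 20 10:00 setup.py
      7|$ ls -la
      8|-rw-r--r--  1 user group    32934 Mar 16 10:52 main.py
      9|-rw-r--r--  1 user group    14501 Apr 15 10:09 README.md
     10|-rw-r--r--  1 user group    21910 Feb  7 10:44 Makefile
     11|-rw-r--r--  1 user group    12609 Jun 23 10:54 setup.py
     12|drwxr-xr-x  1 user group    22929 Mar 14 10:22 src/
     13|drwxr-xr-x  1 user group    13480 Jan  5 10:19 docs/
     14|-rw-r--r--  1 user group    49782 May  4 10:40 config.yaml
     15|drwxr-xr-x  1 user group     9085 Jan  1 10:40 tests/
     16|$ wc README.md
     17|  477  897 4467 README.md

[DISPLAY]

                                              
    ┏━━━━━━━━━━━━━━━━━━━━━━━━━━━━━━━━━┓       
    ┃ Terminal                        ┃       
    ┠─────────────────────────────────┨       
    ┃$ ls -la                         ┃       
    ┃-rw-r--r--  1 user group    42233┃       
    ┃-rw-r--r--  1 user group    24081┃       
    ┃drwxr-xr-x  1 user group    20758┃       
    ┃-rw-r--r--  1 user group    30153┃       
    ┃-rw-r--r--  1 user group    24235┃       
    ┃$ ls -la                         ┃       
    ┃-rw-r--r--  1 user group    32934┃       
    ┃-rw-r--r--  1 user group    14501┃       
    ┃-rw-r--r--  1 user group    21910┃       
    ┃-rw-r--r--  1 user group    12609┃       
    ┃drwxr-xr-x  1 user group    22929┃       
    ┗━━━━━━━━━━━━━━━━━━━━━━━━━━━━━━━━━┛       


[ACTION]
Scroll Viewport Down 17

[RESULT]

    ┃-rw-r--r--  1 user group    30153┃       
    ┃-rw-r--r--  1 user group    24235┃       
    ┃$ ls -la                         ┃       
    ┃-rw-r--r--  1 user group    32934┃       
    ┃-rw-r--r--  1 user group    14501┃       
    ┃-rw-r--r--  1 user group    21910┃       
    ┃-rw-r--r--  1 user group    12609┃       
    ┃drwxr-xr-x  1 user group    22929┃       
    ┗━━━━━━━━━━━━━━━━━━━━━━━━━━━━━━━━━┛       
    ┃  8        0       0┃                    
    ┃  9 Hello          0┃                    
    ┃ 10        0       0┃                    
    ┗━━━━━━━━━━━━━━━━━━━━┛                    
                                              
                                              
                                              
                                              


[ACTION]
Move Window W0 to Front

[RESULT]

    ┃       A       B    ┃oup    30153┃       
    ┃--------------------┃oup    24235┃       
    ┃  1      [0]       0┃            ┃       
    ┃  2        0       0┃oup    32934┃       
    ┃  3        0       0┃oup    14501┃       
    ┃  4        0       0┃oup    21910┃       
    ┃  5        0       0┃oup    12609┃       
    ┃  6        0       0┃oup    22929┃       
    ┃  7 OK             0┃━━━━━━━━━━━━┛       
    ┃  8        0       0┃                    
    ┃  9 Hello          0┃                    
    ┃ 10        0       0┃                    
    ┗━━━━━━━━━━━━━━━━━━━━┛                    
                                              
                                              
                                              
                                              


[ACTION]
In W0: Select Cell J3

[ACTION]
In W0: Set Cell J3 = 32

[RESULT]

    ┃       A       B    ┃oup    30153┃       
    ┃--------------------┃oup    24235┃       
    ┃  1        0       0┃            ┃       
    ┃  2        0       0┃oup    32934┃       
    ┃  3        0       0┃oup    14501┃       
    ┃  4        0       0┃oup    21910┃       
    ┃  5        0       0┃oup    12609┃       
    ┃  6        0       0┃oup    22929┃       
    ┃  7 OK             0┃━━━━━━━━━━━━┛       
    ┃  8        0       0┃                    
    ┃  9 Hello          0┃                    
    ┃ 10        0       0┃                    
    ┗━━━━━━━━━━━━━━━━━━━━┛                    
                                              
                                              
                                              
                                              


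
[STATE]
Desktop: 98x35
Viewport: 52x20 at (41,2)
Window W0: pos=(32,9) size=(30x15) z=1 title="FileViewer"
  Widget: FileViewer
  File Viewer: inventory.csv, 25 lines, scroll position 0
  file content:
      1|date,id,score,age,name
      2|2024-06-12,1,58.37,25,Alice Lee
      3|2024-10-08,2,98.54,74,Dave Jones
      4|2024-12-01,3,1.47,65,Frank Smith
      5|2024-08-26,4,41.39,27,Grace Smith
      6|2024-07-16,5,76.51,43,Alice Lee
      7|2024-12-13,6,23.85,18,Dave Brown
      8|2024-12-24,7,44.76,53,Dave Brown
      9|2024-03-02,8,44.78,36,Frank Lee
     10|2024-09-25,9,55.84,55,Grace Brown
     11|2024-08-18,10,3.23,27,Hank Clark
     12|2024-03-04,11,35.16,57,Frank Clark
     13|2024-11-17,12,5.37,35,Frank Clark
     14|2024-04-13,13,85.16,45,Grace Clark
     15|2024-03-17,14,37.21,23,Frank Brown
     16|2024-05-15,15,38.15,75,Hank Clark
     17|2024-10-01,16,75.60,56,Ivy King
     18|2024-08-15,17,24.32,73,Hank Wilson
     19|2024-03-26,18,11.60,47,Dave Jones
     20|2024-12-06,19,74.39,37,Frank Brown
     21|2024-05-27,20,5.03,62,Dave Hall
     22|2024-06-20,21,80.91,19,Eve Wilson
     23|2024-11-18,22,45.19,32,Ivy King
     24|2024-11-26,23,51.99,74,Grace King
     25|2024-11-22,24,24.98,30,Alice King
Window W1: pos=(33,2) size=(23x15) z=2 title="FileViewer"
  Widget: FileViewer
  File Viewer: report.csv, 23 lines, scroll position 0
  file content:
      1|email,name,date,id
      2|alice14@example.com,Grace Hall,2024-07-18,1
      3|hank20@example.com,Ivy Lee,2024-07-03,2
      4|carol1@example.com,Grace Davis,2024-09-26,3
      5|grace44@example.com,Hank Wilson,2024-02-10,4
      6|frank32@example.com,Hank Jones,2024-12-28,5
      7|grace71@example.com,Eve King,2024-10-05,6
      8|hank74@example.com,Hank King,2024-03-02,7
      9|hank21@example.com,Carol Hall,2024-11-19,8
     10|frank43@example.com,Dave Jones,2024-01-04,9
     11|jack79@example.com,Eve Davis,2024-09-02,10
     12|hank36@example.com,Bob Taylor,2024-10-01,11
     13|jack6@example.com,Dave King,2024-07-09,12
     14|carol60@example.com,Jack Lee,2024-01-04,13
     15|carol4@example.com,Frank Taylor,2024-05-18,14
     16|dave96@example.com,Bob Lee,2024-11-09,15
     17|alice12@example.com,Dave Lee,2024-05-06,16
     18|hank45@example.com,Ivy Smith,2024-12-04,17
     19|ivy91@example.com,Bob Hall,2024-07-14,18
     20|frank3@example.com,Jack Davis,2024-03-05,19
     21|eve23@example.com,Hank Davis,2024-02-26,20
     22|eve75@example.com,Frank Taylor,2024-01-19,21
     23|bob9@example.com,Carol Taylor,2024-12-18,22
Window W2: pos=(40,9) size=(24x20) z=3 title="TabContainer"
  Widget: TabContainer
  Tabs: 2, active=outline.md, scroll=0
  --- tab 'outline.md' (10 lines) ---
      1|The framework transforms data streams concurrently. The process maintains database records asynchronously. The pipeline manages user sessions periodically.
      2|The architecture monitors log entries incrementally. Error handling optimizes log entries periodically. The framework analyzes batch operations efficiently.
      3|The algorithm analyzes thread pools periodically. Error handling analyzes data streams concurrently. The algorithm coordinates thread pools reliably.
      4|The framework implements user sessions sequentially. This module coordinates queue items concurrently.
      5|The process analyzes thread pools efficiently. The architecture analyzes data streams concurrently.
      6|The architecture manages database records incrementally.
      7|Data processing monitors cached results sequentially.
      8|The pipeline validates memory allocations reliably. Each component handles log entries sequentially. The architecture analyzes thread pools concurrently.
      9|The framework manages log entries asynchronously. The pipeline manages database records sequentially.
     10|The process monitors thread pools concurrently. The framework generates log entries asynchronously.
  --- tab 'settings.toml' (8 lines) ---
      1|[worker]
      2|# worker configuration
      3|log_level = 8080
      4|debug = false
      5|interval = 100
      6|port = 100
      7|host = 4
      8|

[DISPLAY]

━━━━━━━━━━━━━━┓                                     
ewer          ┃                                     
──────────────┨                                     
ame,date,id  ▲┃                                     
@example.com,█┃                                     
example.com,I░┃                                     
example.com,G░┃                                     
━━━━━━━━━━━━━━━━━━━━━━┓                             
 TabContainer         ┃                             
──────────────────────┨                             
[outline.md]│ settings┃                             
──────────────────────┃                             
The framework transfor┃                             
The architecture monit┃                             
The algorithm analyzes┃                             
The framework implemen┃                             
The process analyzes t┃                             
The architecture manag┃                             
Data processing monito┃                             
The pipeline validates┃                             


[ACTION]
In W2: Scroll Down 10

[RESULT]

━━━━━━━━━━━━━━┓                                     
ewer          ┃                                     
──────────────┨                                     
ame,date,id  ▲┃                                     
@example.com,█┃                                     
example.com,I░┃                                     
example.com,G░┃                                     
━━━━━━━━━━━━━━━━━━━━━━┓                             
 TabContainer         ┃                             
──────────────────────┨                             
[outline.md]│ settings┃                             
──────────────────────┃                             
The process monitors t┃                             
                      ┃                             
                      ┃                             
                      ┃                             
                      ┃                             
                      ┃                             
                      ┃                             
                      ┃                             


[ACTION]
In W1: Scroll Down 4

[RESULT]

━━━━━━━━━━━━━━┓                                     
ewer          ┃                                     
──────────────┨                                     
@example.com,▲┃                                     
@example.com,░┃                                     
@example.com,░┃                                     
example.com,H░┃                                     
━━━━━━━━━━━━━━━━━━━━━━┓                             
 TabContainer         ┃                             
──────────────────────┨                             
[outline.md]│ settings┃                             
──────────────────────┃                             
The process monitors t┃                             
                      ┃                             
                      ┃                             
                      ┃                             
                      ┃                             
                      ┃                             
                      ┃                             
                      ┃                             


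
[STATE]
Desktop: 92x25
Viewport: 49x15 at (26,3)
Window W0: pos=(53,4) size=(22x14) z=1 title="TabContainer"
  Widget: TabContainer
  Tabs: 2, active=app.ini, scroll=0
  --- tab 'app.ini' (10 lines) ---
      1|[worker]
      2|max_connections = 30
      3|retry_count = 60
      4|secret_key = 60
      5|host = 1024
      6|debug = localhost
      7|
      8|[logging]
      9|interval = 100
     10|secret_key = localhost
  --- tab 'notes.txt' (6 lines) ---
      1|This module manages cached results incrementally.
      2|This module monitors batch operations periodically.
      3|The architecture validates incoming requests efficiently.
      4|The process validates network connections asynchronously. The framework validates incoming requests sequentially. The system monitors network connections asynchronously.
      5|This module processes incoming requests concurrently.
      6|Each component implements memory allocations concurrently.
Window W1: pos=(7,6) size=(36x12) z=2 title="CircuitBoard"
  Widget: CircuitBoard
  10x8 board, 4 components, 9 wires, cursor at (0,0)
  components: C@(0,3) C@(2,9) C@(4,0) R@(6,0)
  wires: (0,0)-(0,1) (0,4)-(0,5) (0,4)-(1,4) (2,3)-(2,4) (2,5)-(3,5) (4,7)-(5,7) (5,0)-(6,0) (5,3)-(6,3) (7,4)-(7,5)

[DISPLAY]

                                                 
                           ┏━━━━━━━━━━━━━━━━━━━━┓
                           ┃ TabContainer       ┃
━━━━━━━━━━━━━━━━┓          ┠────────────────────┨
                ┃          ┃[app.ini]│ notes.txt┃
────────────────┨          ┃────────────────────┃
 8 9            ┃          ┃[worker]            ┃
  · ─ ·         ┃          ┃max_connections = 30┃
  │             ┃          ┃retry_count = 60    ┃
  ·             ┃          ┃secret_key = 60     ┃
                ┃          ┃host = 1024         ┃
─ ·   ·         ┃          ┃debug = localhost   ┃
      │         ┃          ┃                    ┃
      ·         ┃          ┃[logging]           ┃
━━━━━━━━━━━━━━━━┛          ┗━━━━━━━━━━━━━━━━━━━━┛


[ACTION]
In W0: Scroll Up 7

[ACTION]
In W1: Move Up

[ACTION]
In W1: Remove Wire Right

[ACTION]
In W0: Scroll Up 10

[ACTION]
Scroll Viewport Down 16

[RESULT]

  · ─ ·         ┃          ┃max_connections = 30┃
  │             ┃          ┃retry_count = 60    ┃
  ·             ┃          ┃secret_key = 60     ┃
                ┃          ┃host = 1024         ┃
─ ·   ·         ┃          ┃debug = localhost   ┃
      │         ┃          ┃                    ┃
      ·         ┃          ┃[logging]           ┃
━━━━━━━━━━━━━━━━┛          ┗━━━━━━━━━━━━━━━━━━━━┛
                                                 
                                                 
                                                 
                                                 
                                                 
                                                 
                                                 


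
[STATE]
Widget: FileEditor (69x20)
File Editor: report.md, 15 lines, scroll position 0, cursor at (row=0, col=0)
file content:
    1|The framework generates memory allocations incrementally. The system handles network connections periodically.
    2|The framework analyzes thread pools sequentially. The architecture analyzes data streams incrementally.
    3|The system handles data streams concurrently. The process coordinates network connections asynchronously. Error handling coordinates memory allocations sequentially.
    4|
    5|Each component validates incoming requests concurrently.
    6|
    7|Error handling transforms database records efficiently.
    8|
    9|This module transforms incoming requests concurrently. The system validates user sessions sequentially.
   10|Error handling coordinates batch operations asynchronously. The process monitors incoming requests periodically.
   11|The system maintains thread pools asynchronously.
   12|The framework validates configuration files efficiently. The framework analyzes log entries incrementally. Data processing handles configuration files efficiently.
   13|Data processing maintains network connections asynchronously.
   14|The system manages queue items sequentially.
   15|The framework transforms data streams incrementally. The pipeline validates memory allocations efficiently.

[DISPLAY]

█he framework generates memory allocations incrementally. The system▲
The framework analyzes thread pools sequentially. The architecture a█
The system handles data streams concurrently. The process coordinate░
                                                                    ░
Each component validates incoming requests concurrently.            ░
                                                                    ░
Error handling transforms database records efficiently.             ░
                                                                    ░
This module transforms incoming requests concurrently. The system va░
Error handling coordinates batch operations asynchronously. The proc░
The system maintains thread pools asynchronously.                   ░
The framework validates configuration files efficiently. The framewo░
Data processing maintains network connections asynchronously.       ░
The system manages queue items sequentially.                        ░
The framework transforms data streams incrementally. The pipeline va░
                                                                    ░
                                                                    ░
                                                                    ░
                                                                    ░
                                                                    ▼


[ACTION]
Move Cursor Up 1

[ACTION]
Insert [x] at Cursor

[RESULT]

x█he framework generates memory allocations incrementally. The syste▲
The framework analyzes thread pools sequentially. The architecture a█
The system handles data streams concurrently. The process coordinate░
                                                                    ░
Each component validates incoming requests concurrently.            ░
                                                                    ░
Error handling transforms database records efficiently.             ░
                                                                    ░
This module transforms incoming requests concurrently. The system va░
Error handling coordinates batch operations asynchronously. The proc░
The system maintains thread pools asynchronously.                   ░
The framework validates configuration files efficiently. The framewo░
Data processing maintains network connections asynchronously.       ░
The system manages queue items sequentially.                        ░
The framework transforms data streams incrementally. The pipeline va░
                                                                    ░
                                                                    ░
                                                                    ░
                                                                    ░
                                                                    ▼


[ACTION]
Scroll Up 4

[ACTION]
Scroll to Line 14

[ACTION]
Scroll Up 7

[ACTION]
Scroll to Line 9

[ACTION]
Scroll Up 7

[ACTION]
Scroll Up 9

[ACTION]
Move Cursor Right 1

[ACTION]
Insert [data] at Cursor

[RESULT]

xTdata█e framework generates memory allocations incrementally. The s▲
The framework analyzes thread pools sequentially. The architecture a█
The system handles data streams concurrently. The process coordinate░
                                                                    ░
Each component validates incoming requests concurrently.            ░
                                                                    ░
Error handling transforms database records efficiently.             ░
                                                                    ░
This module transforms incoming requests concurrently. The system va░
Error handling coordinates batch operations asynchronously. The proc░
The system maintains thread pools asynchronously.                   ░
The framework validates configuration files efficiently. The framewo░
Data processing maintains network connections asynchronously.       ░
The system manages queue items sequentially.                        ░
The framework transforms data streams incrementally. The pipeline va░
                                                                    ░
                                                                    ░
                                                                    ░
                                                                    ░
                                                                    ▼


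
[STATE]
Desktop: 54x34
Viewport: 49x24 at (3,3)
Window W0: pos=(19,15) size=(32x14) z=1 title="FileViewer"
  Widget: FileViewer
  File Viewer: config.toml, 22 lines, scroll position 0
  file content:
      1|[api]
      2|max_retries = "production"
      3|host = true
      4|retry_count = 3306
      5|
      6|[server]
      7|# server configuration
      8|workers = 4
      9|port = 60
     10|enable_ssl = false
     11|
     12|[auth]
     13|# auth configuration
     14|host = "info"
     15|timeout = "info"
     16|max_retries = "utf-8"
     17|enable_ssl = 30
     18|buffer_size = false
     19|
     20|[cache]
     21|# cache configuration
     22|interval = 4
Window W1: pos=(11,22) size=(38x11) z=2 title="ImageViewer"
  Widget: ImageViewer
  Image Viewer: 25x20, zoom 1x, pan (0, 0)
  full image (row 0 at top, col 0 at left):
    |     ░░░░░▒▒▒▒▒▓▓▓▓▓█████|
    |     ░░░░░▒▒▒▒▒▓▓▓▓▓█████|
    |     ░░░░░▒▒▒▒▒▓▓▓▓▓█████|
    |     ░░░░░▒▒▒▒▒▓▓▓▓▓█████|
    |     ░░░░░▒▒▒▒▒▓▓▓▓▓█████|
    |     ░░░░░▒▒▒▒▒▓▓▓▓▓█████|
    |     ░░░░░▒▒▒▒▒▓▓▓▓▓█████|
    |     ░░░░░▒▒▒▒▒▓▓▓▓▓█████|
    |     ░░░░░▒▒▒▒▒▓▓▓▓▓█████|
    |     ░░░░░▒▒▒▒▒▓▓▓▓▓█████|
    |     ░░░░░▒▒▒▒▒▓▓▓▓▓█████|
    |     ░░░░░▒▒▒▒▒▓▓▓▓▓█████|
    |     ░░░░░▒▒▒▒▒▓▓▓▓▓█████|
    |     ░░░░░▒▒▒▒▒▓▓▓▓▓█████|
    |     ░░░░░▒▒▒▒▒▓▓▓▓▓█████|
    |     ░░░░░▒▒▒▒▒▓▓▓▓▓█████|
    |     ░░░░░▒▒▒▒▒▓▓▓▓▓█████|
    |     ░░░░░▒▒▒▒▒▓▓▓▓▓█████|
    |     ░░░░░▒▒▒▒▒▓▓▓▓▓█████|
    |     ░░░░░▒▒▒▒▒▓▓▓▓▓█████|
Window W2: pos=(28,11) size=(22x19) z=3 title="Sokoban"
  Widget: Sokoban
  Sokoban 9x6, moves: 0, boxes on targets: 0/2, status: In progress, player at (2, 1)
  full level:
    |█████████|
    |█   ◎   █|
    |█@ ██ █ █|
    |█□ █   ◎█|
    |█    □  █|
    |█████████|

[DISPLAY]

                                                 
                                                 
                                                 
                                                 
                                                 
                                                 
                                                 
                                                 
                         ┏━━━━━━━━━━━━━━━━━━━━┓  
                         ┃ Sokoban            ┃  
                         ┠────────────────────┨  
                         ┃█████████           ┃  
                ┏━━━━━━━━┃█   ◎   █           ┃┓ 
                ┃ FileVie┃█@ ██ █ █           ┃┃ 
                ┠────────┃█□ █   ◎█           ┃┨ 
                ┃[api]   ┃█    □  █           ┃┃ 
                ┃max_retr┃█████████           ┃┃ 
                ┃host = t┃Moves: 0  0/2       ┃┃ 
                ┃retry_co┃                    ┃┃ 
        ┏━━━━━━━━━━━━━━━━┃                    ┃┃ 
        ┃ ImageViewer    ┃                    ┃┃ 
        ┠────────────────┃                    ┃┃ 
        ┃     ░░░░░▒▒▒▒▒▓┃                    ┃┃ 
        ┃     ░░░░░▒▒▒▒▒▓┃                    ┃┃ 


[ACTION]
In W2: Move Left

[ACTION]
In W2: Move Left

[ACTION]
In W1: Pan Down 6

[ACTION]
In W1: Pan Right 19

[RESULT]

                                                 
                                                 
                                                 
                                                 
                                                 
                                                 
                                                 
                                                 
                         ┏━━━━━━━━━━━━━━━━━━━━┓  
                         ┃ Sokoban            ┃  
                         ┠────────────────────┨  
                         ┃█████████           ┃  
                ┏━━━━━━━━┃█   ◎   █           ┃┓ 
                ┃ FileVie┃█@ ██ █ █           ┃┃ 
                ┠────────┃█□ █   ◎█           ┃┨ 
                ┃[api]   ┃█    □  █           ┃┃ 
                ┃max_retr┃█████████           ┃┃ 
                ┃host = t┃Moves: 0  0/2       ┃┃ 
                ┃retry_co┃                    ┃┃ 
        ┏━━━━━━━━━━━━━━━━┃                    ┃┃ 
        ┃ ImageViewer    ┃                    ┃┃ 
        ┠────────────────┃                    ┃┃ 
        ┃▓█████          ┃                    ┃┃ 
        ┃▓█████          ┃                    ┃┃ 


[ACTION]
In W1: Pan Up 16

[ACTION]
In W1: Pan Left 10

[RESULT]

                                                 
                                                 
                                                 
                                                 
                                                 
                                                 
                                                 
                                                 
                         ┏━━━━━━━━━━━━━━━━━━━━┓  
                         ┃ Sokoban            ┃  
                         ┠────────────────────┨  
                         ┃█████████           ┃  
                ┏━━━━━━━━┃█   ◎   █           ┃┓ 
                ┃ FileVie┃█@ ██ █ █           ┃┃ 
                ┠────────┃█□ █   ◎█           ┃┨ 
                ┃[api]   ┃█    □  █           ┃┃ 
                ┃max_retr┃█████████           ┃┃ 
                ┃host = t┃Moves: 0  0/2       ┃┃ 
                ┃retry_co┃                    ┃┃ 
        ┏━━━━━━━━━━━━━━━━┃                    ┃┃ 
        ┃ ImageViewer    ┃                    ┃┃ 
        ┠────────────────┃                    ┃┃ 
        ┃░▒▒▒▒▒▓▓▓▓▓█████┃                    ┃┃ 
        ┃░▒▒▒▒▒▓▓▓▓▓█████┃                    ┃┃ 
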